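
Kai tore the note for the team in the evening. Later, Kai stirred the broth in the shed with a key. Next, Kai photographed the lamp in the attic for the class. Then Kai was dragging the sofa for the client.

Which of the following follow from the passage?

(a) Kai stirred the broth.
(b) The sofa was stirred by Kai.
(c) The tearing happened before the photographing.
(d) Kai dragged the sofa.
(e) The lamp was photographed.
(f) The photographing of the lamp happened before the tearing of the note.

(a), (c), (d), (e)

(a) Entailed — this follows by dropping conjuncts from the stirring event's description.
(b) Not entailed — Kai stirred the broth, not the sofa; the sofa belongs to the dragging event.
(c) Entailed — the narrative places the tearing before the photographing.
(d) Entailed — 'drag' is an activity; 'was dragging' entails that some dragging happened, so 'dragged' holds.
(e) Entailed — this follows by dropping conjuncts from the photographing event's description.
(f) Not entailed — the narrative places the tearing before the photographing, not after.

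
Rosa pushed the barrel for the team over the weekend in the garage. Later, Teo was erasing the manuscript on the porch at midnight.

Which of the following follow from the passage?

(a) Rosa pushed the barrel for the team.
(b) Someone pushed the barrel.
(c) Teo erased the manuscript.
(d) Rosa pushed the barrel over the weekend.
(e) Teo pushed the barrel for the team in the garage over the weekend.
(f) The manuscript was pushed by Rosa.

(a), (b), (d)

(a) Entailed — the original entails any weakening of itself; this just drops 'over the weekend', 'in the garage'.
(b) Entailed — the original entails any weakening of itself; this just drops 'for the team', 'over the weekend', 'in the garage' and generalizes the agent.
(c) Not entailed — 'was erasing' is progressive on an accomplishment; it does not entail the completed 'erased'.
(d) Entailed — this follows by dropping conjuncts from the pushing event's description.
(e) Not entailed — the passage has Rosa pushing the barrel, not Teo.
(f) Not entailed — Rosa pushed the barrel, not the manuscript; the manuscript belongs to the erasing event.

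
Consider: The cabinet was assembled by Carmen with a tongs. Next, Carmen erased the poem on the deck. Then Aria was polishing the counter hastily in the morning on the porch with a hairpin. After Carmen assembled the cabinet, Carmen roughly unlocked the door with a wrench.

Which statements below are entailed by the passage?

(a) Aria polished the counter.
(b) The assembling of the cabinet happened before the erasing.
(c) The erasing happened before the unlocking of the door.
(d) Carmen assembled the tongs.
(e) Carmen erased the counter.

(a) Entailed — 'polish' is an activity; 'was polishing' entails that some polishing happened, so 'polished' holds.
(b) Entailed — the narrative places the assembling before the erasing.
(c) Not entailed — the narrative doesn't order the erasing relative to the unlocking.
(d) Not entailed — the tongs is the instrument, not what was assembled.
(e) Not entailed — Carmen erased the poem, not the counter; the counter belongs to the polishing event.

(a), (b)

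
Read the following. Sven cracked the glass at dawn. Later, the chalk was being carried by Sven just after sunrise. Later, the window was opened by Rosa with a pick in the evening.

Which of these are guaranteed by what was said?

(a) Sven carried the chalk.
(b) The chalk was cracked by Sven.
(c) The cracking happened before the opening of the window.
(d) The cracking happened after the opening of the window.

(a) Entailed — 'carry' is an activity; 'was carrying' entails that some carrying happened, so 'carried' holds.
(b) Not entailed — Sven cracked the glass, not the chalk; the chalk belongs to the carrying event.
(c) Entailed — the narrative places the cracking before the opening.
(d) Not entailed — the narrative places the cracking before the opening, not after.

(a), (c)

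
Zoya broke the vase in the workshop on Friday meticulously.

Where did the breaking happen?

'in the workshop' marks the location of the breaking event.

in the workshop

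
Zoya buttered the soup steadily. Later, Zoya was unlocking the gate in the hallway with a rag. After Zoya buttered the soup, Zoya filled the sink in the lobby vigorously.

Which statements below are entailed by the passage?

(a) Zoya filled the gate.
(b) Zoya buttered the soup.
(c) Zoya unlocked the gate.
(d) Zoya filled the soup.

(b)

(a) Not entailed — Zoya filled the sink, not the gate; the gate belongs to the unlocking event.
(b) Entailed — this follows by dropping conjuncts from the buttering event's description.
(c) Not entailed — 'was unlocking' is progressive on an accomplishment; it does not entail the completed 'unlocked'.
(d) Not entailed — Zoya filled the sink, not the soup; the soup belongs to the buttering event.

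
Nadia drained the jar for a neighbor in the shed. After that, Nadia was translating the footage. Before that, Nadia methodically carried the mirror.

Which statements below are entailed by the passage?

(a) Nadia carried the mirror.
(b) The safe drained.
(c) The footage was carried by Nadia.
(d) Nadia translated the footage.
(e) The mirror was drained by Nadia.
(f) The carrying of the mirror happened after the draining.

(a) Entailed — this follows by dropping conjuncts from the carrying event's description.
(b) Not entailed — the jar is what drained, not the safe.
(c) Not entailed — Nadia carried the mirror, not the footage; the footage belongs to the translating event.
(d) Not entailed — 'was translating' is progressive on an accomplishment; it does not entail the completed 'translated'.
(e) Not entailed — Nadia drained the jar, not the mirror; the mirror belongs to the carrying event.
(f) Not entailed — the narrative doesn't order the draining relative to the carrying.

(a)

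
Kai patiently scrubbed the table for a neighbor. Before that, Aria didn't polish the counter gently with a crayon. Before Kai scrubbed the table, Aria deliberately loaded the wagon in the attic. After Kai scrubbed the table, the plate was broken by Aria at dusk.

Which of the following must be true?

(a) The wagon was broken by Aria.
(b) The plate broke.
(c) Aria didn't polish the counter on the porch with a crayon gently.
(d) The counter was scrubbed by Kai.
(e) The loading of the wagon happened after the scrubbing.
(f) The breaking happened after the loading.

(b), (c), (f)

(a) Not entailed — Aria broke the plate, not the wagon; the wagon belongs to the loading event.
(b) Entailed — 'Aria broke the plate' is causative; it entails the inchoative 'the plate broke'.
(c) Entailed — under negation, adding a further restriction is entailed: if no such polishing event occurred, none occurred on the porch either.
(d) Not entailed — Kai scrubbed the table, not the counter; the counter belongs to the polishing event.
(e) Not entailed — the narrative places the loading before the scrubbing, not after.
(f) Entailed — the narrative places the loading before the breaking.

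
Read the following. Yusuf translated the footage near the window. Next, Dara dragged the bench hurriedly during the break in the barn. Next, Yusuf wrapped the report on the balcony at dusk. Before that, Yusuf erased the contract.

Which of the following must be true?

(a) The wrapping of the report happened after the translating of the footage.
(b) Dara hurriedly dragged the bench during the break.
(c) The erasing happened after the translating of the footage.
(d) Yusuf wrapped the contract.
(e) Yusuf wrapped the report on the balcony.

(a), (b), (e)

(a) Entailed — the narrative places the translating before the wrapping.
(b) Entailed — the original entails any weakening of itself; this just drops 'in the barn'.
(c) Not entailed — the narrative doesn't order the translating relative to the erasing.
(d) Not entailed — Yusuf wrapped the report, not the contract; the contract belongs to the erasing event.
(e) Entailed — the original entails any weakening of itself; this just drops 'at dusk'.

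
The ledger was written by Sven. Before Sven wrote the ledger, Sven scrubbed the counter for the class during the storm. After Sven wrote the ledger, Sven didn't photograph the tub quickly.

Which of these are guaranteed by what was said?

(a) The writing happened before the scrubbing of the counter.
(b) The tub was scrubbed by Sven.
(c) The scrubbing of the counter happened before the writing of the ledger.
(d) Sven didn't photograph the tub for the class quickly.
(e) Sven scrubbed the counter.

(c), (d), (e)

(a) Not entailed — the narrative places the scrubbing before the writing, not after.
(b) Not entailed — Sven scrubbed the counter, not the tub; the tub belongs to the photographing event.
(c) Entailed — the narrative places the scrubbing before the writing.
(d) Entailed — under negation, adding a further restriction is entailed: if no such photographing event occurred, none occurred for the class either.
(e) Entailed — this follows by dropping conjuncts from the scrubbing event's description.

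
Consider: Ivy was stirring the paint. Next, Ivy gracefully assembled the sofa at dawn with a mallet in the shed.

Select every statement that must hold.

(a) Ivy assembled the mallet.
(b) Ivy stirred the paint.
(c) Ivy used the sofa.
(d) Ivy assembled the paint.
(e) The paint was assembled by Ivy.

(a) Not entailed — the mallet is the instrument, not what was assembled.
(b) Entailed — 'stir' is an activity; 'was stirring' entails that some stirring happened, so 'stirred' holds.
(c) Not entailed — the sofa is the patient, not an instrument — Ivy used a mallet.
(d) Not entailed — Ivy assembled the sofa, not the paint; the paint belongs to the stirring event.
(e) Not entailed — Ivy assembled the sofa, not the paint; the paint belongs to the stirring event.

(b)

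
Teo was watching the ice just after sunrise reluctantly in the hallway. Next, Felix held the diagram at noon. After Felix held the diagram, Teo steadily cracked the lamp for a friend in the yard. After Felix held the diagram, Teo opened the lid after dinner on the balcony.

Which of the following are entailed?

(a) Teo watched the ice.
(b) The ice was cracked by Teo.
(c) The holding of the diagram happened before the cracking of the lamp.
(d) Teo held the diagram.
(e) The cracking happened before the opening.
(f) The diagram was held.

(a), (c), (f)

(a) Entailed — 'watch' is an activity; 'was watching' entails that some watching happened, so 'watched' holds.
(b) Not entailed — Teo cracked the lamp, not the ice; the ice belongs to the watching event.
(c) Entailed — the narrative places the holding before the cracking.
(d) Not entailed — the passage has Felix holding the diagram, not Teo.
(e) Not entailed — the narrative doesn't order the cracking relative to the opening.
(f) Entailed — the original entails any weakening of itself; this just drops 'at noon' and generalizes the agent.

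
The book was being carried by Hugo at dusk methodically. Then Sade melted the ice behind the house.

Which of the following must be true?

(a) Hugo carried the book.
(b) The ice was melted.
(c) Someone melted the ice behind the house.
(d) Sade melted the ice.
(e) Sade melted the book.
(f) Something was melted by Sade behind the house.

(a), (b), (c), (d), (f)

(a) Entailed — 'carry' is an activity; 'was carrying' entails that some carrying happened, so 'carried' holds.
(b) Entailed — every conjunct here is already in the original melting event.
(c) Entailed — generalizing the agent leaves a sub-description the original still satisfies.
(d) Entailed — this follows by dropping conjuncts from the melting event's description.
(e) Not entailed — Sade melted the ice, not the book; the book belongs to the carrying event.
(f) Entailed — every conjunct here is already in the original melting event.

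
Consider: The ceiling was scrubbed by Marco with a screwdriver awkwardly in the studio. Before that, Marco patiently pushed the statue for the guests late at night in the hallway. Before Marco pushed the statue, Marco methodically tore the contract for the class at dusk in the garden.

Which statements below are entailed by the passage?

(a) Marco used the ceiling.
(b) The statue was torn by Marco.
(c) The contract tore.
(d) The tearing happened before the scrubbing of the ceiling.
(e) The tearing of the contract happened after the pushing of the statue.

(c), (d)

(a) Not entailed — the ceiling is the patient, not an instrument — Marco used a screwdriver.
(b) Not entailed — Marco tore the contract, not the statue; the statue belongs to the pushing event.
(c) Entailed — 'Marco tore the contract' is causative; it entails the inchoative 'the contract tore'.
(d) Entailed — the narrative places the tearing before the scrubbing.
(e) Not entailed — the narrative places the tearing before the pushing, not after.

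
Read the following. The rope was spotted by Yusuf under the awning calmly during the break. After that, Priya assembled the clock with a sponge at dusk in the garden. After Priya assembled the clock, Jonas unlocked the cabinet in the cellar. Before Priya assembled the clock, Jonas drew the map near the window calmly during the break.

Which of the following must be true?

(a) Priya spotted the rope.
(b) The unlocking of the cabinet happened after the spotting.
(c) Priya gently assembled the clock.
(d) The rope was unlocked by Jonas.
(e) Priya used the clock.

(b)

(a) Not entailed — the passage has Yusuf spotting the rope, not Priya.
(b) Entailed — the narrative places the spotting before the unlocking.
(c) Not entailed — 'gently' adds information not in the original event.
(d) Not entailed — Jonas unlocked the cabinet, not the rope; the rope belongs to the spotting event.
(e) Not entailed — the clock is the patient, not an instrument — Priya used a sponge.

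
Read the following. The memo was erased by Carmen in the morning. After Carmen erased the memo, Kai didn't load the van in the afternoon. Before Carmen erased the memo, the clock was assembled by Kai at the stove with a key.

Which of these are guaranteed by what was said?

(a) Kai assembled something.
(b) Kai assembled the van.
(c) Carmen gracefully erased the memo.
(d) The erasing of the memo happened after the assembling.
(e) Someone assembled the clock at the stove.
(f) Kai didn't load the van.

(a), (d), (e)

(a) Entailed — this follows by dropping conjuncts from the assembling event's description.
(b) Not entailed — Kai assembled the clock, not the van; the van belongs to the loading event.
(c) Not entailed — 'gracefully' adds information not in the original event.
(d) Entailed — the narrative places the assembling before the erasing.
(e) Entailed — dropping 'with a key' and generalizing the agent leaves a sub-description the original still satisfies.
(f) Not entailed — dropping 'in the afternoon' under negation is not valid — the original leaves open that Kai loaded the van some other way.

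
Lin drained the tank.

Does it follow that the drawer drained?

no

Nothing is said about any drawer; only the tank is affected.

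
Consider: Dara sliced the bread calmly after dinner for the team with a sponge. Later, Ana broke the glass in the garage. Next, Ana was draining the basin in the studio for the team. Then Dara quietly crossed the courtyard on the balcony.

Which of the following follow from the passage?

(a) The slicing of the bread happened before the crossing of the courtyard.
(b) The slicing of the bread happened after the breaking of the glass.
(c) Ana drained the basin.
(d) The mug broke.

(a)

(a) Entailed — the narrative places the slicing before the crossing.
(b) Not entailed — the narrative places the slicing before the breaking, not after.
(c) Not entailed — 'was draining' is progressive on an accomplishment; it does not entail the completed 'drained'.
(d) Not entailed — the glass is what broke, not the mug.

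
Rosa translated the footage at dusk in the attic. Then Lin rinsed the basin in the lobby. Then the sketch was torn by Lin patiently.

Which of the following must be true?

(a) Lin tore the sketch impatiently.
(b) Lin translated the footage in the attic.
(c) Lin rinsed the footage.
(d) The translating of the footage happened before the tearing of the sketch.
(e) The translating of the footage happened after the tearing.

(d)

(a) Not entailed — 'impatiently' adds a manner not in (and inconsistent with) the original.
(b) Not entailed — the passage has Rosa translating the footage, not Lin.
(c) Not entailed — Lin rinsed the basin, not the footage; the footage belongs to the translating event.
(d) Entailed — the narrative places the translating before the tearing.
(e) Not entailed — the narrative places the translating before the tearing, not after.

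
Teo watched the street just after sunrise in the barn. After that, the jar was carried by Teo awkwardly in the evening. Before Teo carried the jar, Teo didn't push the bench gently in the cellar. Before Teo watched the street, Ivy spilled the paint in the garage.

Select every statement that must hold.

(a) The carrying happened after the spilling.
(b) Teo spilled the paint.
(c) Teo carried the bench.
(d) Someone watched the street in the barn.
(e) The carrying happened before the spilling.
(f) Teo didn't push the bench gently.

(a) Entailed — the narrative places the spilling before the carrying.
(b) Not entailed — the passage has Ivy spilling the paint, not Teo.
(c) Not entailed — Teo carried the jar, not the bench; the bench belongs to the pushing event.
(d) Entailed — dropping 'just after sunrise' and generalizing the agent leaves a sub-description the original still satisfies.
(e) Not entailed — the narrative places the spilling before the carrying, not after.
(f) Not entailed — dropping 'in the cellar' under negation is not valid — the original leaves open that Teo pushed the bench some other way.

(a), (d)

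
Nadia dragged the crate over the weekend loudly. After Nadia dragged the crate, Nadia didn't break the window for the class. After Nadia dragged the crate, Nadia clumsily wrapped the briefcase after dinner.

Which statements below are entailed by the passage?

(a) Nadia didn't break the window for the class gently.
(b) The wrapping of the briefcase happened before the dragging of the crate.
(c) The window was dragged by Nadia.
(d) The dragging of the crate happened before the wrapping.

(a) Entailed — under negation, adding a further restriction is entailed: if no such breaking event occurred, none occurred gently either.
(b) Not entailed — the narrative places the dragging before the wrapping, not after.
(c) Not entailed — Nadia dragged the crate, not the window; the window belongs to the breaking event.
(d) Entailed — the narrative places the dragging before the wrapping.

(a), (d)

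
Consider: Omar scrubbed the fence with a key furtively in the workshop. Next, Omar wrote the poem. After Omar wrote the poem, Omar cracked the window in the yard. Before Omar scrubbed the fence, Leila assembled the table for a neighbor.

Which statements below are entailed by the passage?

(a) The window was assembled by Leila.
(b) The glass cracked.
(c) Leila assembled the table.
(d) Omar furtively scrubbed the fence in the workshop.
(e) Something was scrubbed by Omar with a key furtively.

(a) Not entailed — Leila assembled the table, not the window; the window belongs to the cracking event.
(b) Not entailed — the window is what cracked, not the glass.
(c) Entailed — every conjunct here is already in the original assembling event.
(d) Entailed — this follows by dropping conjuncts from the scrubbing event's description.
(e) Entailed — dropping 'in the workshop' and generalizing the patient leaves a sub-description the original still satisfies.

(c), (d), (e)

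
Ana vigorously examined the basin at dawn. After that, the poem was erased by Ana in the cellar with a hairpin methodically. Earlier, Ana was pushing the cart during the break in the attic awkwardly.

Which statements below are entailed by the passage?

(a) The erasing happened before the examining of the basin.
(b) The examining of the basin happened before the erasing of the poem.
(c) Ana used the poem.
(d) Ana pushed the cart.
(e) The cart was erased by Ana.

(b), (d)

(a) Not entailed — the narrative places the examining before the erasing, not after.
(b) Entailed — the narrative places the examining before the erasing.
(c) Not entailed — the poem is the patient, not an instrument — Ana used a hairpin.
(d) Entailed — 'push' is an activity; 'was pushing' entails that some pushing happened, so 'pushed' holds.
(e) Not entailed — Ana erased the poem, not the cart; the cart belongs to the pushing event.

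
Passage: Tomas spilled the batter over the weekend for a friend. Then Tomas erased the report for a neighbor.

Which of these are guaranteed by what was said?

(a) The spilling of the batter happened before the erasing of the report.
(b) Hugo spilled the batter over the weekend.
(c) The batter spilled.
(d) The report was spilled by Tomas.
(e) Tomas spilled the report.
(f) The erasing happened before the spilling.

(a), (c)

(a) Entailed — the narrative places the spilling before the erasing.
(b) Not entailed — the passage has Tomas spilling the batter, not Hugo.
(c) Entailed — 'Tomas spilled the batter' is causative; it entails the inchoative 'the batter spilled'.
(d) Not entailed — Tomas spilled the batter, not the report; the report belongs to the erasing event.
(e) Not entailed — Tomas spilled the batter, not the report; the report belongs to the erasing event.
(f) Not entailed — the narrative places the spilling before the erasing, not after.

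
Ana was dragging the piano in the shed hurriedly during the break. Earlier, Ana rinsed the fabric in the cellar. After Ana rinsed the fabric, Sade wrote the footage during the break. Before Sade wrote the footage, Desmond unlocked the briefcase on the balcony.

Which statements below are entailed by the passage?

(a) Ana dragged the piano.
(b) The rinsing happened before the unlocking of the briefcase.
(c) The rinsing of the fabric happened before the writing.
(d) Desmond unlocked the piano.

(a), (c)

(a) Entailed — 'drag' is an activity; 'was dragging' entails that some dragging happened, so 'dragged' holds.
(b) Not entailed — the narrative doesn't order the rinsing relative to the unlocking.
(c) Entailed — the narrative places the rinsing before the writing.
(d) Not entailed — Desmond unlocked the briefcase, not the piano; the piano belongs to the dragging event.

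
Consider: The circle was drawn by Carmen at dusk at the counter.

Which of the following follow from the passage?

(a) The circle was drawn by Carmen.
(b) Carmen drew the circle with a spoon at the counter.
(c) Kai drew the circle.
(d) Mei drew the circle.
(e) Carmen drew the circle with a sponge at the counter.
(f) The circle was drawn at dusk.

(a), (f)

(a) Entailed — dropping 'at the counter', 'at dusk' leaves a sub-description the original still satisfies.
(b) Not entailed — 'with a spoon' adds information not in the original event.
(c) Not entailed — the passage has Carmen drawing the circle, not Kai.
(d) Not entailed — the passage has Carmen drawing the circle, not Mei.
(e) Not entailed — 'with a sponge' adds information not in the original event.
(f) Entailed — dropping 'at the counter' and generalizing the agent leaves a sub-description the original still satisfies.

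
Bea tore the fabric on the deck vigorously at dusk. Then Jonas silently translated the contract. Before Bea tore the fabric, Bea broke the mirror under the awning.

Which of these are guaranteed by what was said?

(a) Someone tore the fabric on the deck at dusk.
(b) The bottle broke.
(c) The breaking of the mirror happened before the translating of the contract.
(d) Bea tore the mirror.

(a), (c)

(a) Entailed — this follows by dropping conjuncts from the tearing event's description.
(b) Not entailed — the mirror is what broke, not the bottle.
(c) Entailed — the narrative places the breaking before the translating.
(d) Not entailed — Bea tore the fabric, not the mirror; the mirror belongs to the breaking event.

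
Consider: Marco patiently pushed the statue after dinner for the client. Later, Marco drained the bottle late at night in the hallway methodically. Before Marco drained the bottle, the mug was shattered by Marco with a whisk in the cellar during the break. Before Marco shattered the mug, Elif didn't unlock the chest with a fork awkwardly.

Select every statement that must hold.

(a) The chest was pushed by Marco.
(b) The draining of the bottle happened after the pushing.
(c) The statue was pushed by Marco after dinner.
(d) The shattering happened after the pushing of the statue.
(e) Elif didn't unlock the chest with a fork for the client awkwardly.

(a) Not entailed — Marco pushed the statue, not the chest; the chest belongs to the unlocking event.
(b) Entailed — the narrative places the pushing before the draining.
(c) Entailed — the original entails any weakening of itself; this just drops 'for the client', 'patiently'.
(d) Not entailed — the narrative doesn't order the pushing relative to the shattering.
(e) Entailed — under negation, adding a further restriction is entailed: if no such unlocking event occurred, none occurred for the client either.

(b), (c), (e)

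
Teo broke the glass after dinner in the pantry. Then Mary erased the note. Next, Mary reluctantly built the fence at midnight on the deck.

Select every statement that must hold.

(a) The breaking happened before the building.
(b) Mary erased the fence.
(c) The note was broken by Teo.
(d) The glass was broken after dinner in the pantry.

(a) Entailed — the narrative places the breaking before the building.
(b) Not entailed — Mary erased the note, not the fence; the fence belongs to the building event.
(c) Not entailed — Teo broke the glass, not the note; the note belongs to the erasing event.
(d) Entailed — every conjunct here is already in the original breaking event.

(a), (d)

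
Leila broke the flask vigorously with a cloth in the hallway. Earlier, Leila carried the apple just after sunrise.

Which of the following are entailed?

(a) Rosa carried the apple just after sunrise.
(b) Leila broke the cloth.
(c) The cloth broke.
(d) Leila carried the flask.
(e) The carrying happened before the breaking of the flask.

(e)

(a) Not entailed — the passage has Leila carrying the apple, not Rosa.
(b) Not entailed — the cloth is the instrument, not what was broken.
(c) Not entailed — the flask is what broke, not the cloth.
(d) Not entailed — Leila carried the apple, not the flask; the flask belongs to the breaking event.
(e) Entailed — the narrative places the carrying before the breaking.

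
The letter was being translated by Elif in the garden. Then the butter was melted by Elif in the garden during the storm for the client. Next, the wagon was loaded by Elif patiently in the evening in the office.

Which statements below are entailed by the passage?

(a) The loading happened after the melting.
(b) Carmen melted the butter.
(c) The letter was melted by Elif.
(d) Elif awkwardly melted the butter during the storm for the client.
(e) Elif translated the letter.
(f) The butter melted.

(a) Entailed — the narrative places the melting before the loading.
(b) Not entailed — the passage has Elif melting the butter, not Carmen.
(c) Not entailed — Elif melted the butter, not the letter; the letter belongs to the translating event.
(d) Not entailed — 'awkwardly' adds information not in the original event.
(e) Not entailed — 'was translating' is progressive on an accomplishment; it does not entail the completed 'translated'.
(f) Entailed — 'Elif melted the butter' is causative; it entails the inchoative 'the butter melted'.

(a), (f)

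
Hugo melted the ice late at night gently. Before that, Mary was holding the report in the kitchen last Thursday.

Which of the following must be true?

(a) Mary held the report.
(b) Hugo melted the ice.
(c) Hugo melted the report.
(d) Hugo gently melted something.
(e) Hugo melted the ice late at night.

(a) Entailed — 'hold' is an activity; 'was holding' entails that some holding happened, so 'held' holds.
(b) Entailed — the original entails any weakening of itself; this just drops 'gently', 'late at night'.
(c) Not entailed — Hugo melted the ice, not the report; the report belongs to the holding event.
(d) Entailed — dropping 'late at night' and generalizing the patient leaves a sub-description the original still satisfies.
(e) Entailed — every conjunct here is already in the original melting event.

(a), (b), (d), (e)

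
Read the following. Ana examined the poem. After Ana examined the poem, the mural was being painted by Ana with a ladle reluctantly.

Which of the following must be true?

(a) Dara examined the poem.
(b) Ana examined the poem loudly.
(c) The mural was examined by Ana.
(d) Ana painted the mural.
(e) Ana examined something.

(a) Not entailed — the passage has Ana examining the poem, not Dara.
(b) Not entailed — 'loudly' adds information not in the original event.
(c) Not entailed — Ana examined the poem, not the mural; the mural belongs to the painting event.
(d) Not entailed — 'was painting' is progressive on an accomplishment; it does not entail the completed 'painted'.
(e) Entailed — every conjunct here is already in the original examining event.

(e)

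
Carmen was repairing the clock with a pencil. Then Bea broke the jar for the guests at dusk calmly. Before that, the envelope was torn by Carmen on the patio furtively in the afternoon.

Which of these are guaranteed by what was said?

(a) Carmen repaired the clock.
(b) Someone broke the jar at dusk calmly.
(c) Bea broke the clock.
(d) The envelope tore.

(b), (d)

(a) Not entailed — 'was repairing' is progressive on an accomplishment; it does not entail the completed 'repaired'.
(b) Entailed — the original entails any weakening of itself; this just drops 'for the guests' and generalizes the agent.
(c) Not entailed — Bea broke the jar, not the clock; the clock belongs to the repairing event.
(d) Entailed — 'Carmen tore the envelope' is causative; it entails the inchoative 'the envelope tore'.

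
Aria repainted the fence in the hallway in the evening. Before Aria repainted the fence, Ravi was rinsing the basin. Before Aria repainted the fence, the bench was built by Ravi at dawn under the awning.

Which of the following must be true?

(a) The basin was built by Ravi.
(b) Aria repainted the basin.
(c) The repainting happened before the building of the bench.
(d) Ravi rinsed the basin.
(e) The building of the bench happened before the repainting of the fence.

(d), (e)

(a) Not entailed — Ravi built the bench, not the basin; the basin belongs to the rinsing event.
(b) Not entailed — Aria repainted the fence, not the basin; the basin belongs to the rinsing event.
(c) Not entailed — the narrative places the building before the repainting, not after.
(d) Entailed — 'rinse' is an activity; 'was rinsing' entails that some rinsing happened, so 'rinsed' holds.
(e) Entailed — the narrative places the building before the repainting.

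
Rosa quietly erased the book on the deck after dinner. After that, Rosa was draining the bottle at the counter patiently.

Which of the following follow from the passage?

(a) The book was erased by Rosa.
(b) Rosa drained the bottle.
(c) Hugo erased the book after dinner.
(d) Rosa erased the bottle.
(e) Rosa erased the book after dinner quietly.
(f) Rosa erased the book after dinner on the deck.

(a), (e), (f)

(a) Entailed — the original entails any weakening of itself; this just drops 'quietly', 'after dinner', 'on the deck'.
(b) Not entailed — 'was draining' is progressive on an accomplishment; it does not entail the completed 'drained'.
(c) Not entailed — the passage has Rosa erasing the book, not Hugo.
(d) Not entailed — Rosa erased the book, not the bottle; the bottle belongs to the draining event.
(e) Entailed — this follows by dropping conjuncts from the erasing event's description.
(f) Entailed — every conjunct here is already in the original erasing event.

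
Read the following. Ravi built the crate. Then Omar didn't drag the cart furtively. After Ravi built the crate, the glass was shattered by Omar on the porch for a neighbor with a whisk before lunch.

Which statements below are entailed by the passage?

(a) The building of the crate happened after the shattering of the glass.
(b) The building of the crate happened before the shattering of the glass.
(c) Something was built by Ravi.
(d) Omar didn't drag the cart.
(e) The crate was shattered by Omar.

(a) Not entailed — the narrative places the building before the shattering, not after.
(b) Entailed — the narrative places the building before the shattering.
(c) Entailed — this follows by dropping conjuncts from the building event's description.
(d) Not entailed — dropping 'furtively' under negation is not valid — the original leaves open that Omar dragged the cart some other way.
(e) Not entailed — Omar shattered the glass, not the crate; the crate belongs to the building event.

(b), (c)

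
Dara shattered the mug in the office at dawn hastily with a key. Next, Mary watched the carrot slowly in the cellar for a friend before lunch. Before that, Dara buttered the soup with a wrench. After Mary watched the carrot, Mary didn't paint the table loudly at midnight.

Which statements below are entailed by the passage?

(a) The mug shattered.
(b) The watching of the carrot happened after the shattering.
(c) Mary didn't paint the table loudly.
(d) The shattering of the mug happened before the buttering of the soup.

(a), (b)

(a) Entailed — 'Dara shattered the mug' is causative; it entails the inchoative 'the mug shattered'.
(b) Entailed — the narrative places the shattering before the watching.
(c) Not entailed — dropping 'at midnight' under negation is not valid — the original leaves open that Mary painted the table some other way.
(d) Not entailed — the narrative doesn't order the shattering relative to the buttering.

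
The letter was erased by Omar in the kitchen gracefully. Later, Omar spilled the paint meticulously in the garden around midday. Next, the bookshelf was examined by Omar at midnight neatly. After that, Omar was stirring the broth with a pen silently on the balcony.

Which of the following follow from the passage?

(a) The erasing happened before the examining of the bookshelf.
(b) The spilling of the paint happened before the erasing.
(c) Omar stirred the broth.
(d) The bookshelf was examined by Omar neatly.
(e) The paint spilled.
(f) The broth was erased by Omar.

(a), (c), (d), (e)

(a) Entailed — the narrative places the erasing before the examining.
(b) Not entailed — the narrative places the erasing before the spilling, not after.
(c) Entailed — 'stir' is an activity; 'was stirring' entails that some stirring happened, so 'stirred' holds.
(d) Entailed — every conjunct here is already in the original examining event.
(e) Entailed — 'Omar spilled the paint' is causative; it entails the inchoative 'the paint spilled'.
(f) Not entailed — Omar erased the letter, not the broth; the broth belongs to the stirring event.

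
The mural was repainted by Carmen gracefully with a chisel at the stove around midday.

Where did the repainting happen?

'at the stove' marks the location of the repainting event.

at the stove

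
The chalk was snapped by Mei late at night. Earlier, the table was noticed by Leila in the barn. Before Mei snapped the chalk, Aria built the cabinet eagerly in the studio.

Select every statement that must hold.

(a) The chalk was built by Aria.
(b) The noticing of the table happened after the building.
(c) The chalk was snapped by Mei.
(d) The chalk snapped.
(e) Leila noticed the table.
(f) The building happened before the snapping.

(c), (d), (e), (f)

(a) Not entailed — Aria built the cabinet, not the chalk; the chalk belongs to the snapping event.
(b) Not entailed — the narrative doesn't order the building relative to the noticing.
(c) Entailed — dropping 'late at night' leaves a sub-description the original still satisfies.
(d) Entailed — 'Mei snapped the chalk' is causative; it entails the inchoative 'the chalk snapped'.
(e) Entailed — dropping 'in the barn' leaves a sub-description the original still satisfies.
(f) Entailed — the narrative places the building before the snapping.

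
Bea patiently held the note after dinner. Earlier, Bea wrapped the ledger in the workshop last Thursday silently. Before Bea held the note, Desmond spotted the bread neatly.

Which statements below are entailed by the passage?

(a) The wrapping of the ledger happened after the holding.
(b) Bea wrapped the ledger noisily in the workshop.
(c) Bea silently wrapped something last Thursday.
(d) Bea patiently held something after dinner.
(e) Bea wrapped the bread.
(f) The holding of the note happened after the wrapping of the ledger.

(c), (d), (f)

(a) Not entailed — the narrative places the wrapping before the holding, not after.
(b) Not entailed — 'noisily' adds a manner not in (and inconsistent with) the original.
(c) Entailed — this follows by dropping conjuncts from the wrapping event's description.
(d) Entailed — every conjunct here is already in the original holding event.
(e) Not entailed — Bea wrapped the ledger, not the bread; the bread belongs to the spotting event.
(f) Entailed — the narrative places the wrapping before the holding.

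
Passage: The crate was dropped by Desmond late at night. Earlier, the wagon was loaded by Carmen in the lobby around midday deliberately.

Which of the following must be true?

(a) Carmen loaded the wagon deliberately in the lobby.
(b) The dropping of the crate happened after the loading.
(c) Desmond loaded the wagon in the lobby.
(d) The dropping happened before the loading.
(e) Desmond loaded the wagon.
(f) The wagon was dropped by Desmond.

(a) Entailed — this follows by dropping conjuncts from the loading event's description.
(b) Entailed — the narrative places the loading before the dropping.
(c) Not entailed — the passage has Carmen loading the wagon, not Desmond.
(d) Not entailed — the narrative places the loading before the dropping, not after.
(e) Not entailed — the passage has Carmen loading the wagon, not Desmond.
(f) Not entailed — Desmond dropped the crate, not the wagon; the wagon belongs to the loading event.

(a), (b)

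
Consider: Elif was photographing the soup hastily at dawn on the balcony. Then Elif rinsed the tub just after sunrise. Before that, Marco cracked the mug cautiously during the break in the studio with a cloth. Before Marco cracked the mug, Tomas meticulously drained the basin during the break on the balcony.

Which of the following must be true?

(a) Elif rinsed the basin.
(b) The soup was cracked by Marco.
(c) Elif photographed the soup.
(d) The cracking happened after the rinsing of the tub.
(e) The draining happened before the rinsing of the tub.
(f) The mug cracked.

(a) Not entailed — Elif rinsed the tub, not the basin; the basin belongs to the draining event.
(b) Not entailed — Marco cracked the mug, not the soup; the soup belongs to the photographing event.
(c) Not entailed — 'was photographing' is progressive on an accomplishment; it does not entail the completed 'photographed'.
(d) Not entailed — the narrative places the cracking before the rinsing, not after.
(e) Entailed — the narrative places the draining before the rinsing.
(f) Entailed — 'Marco cracked the mug' is causative; it entails the inchoative 'the mug cracked'.

(e), (f)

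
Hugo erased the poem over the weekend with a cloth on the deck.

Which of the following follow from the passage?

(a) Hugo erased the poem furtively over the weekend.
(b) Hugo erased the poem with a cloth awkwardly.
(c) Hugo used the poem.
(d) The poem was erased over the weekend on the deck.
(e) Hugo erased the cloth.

(a) Not entailed — 'furtively' adds information not in the original event.
(b) Not entailed — 'awkwardly' adds information not in the original event.
(c) Not entailed — the poem is the patient, not an instrument — Hugo used a cloth.
(d) Entailed — every conjunct here is already in the original erasing event.
(e) Not entailed — the cloth is the instrument, not what was erased.

(d)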